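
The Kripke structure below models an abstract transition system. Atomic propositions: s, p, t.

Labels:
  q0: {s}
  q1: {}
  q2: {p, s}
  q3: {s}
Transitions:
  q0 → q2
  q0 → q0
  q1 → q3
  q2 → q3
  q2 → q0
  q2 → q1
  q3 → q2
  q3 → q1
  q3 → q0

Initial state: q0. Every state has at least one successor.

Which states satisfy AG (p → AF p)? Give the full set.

{q0, q1, q2, q3}

States satisfying p → AF p: {q0, q1, q2, q3}.
States satisfying AG (p → AF p): {q0, q1, q2, q3}.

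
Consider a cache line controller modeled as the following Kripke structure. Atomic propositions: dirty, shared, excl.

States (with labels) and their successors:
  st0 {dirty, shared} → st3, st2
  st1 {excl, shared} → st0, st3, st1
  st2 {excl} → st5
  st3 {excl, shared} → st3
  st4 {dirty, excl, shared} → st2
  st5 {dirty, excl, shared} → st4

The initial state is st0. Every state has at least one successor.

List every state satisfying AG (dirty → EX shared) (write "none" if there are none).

{st3}

States satisfying dirty → EX shared: {st0, st1, st2, st3, st5}.
States satisfying AG (dirty → EX shared): {st3}.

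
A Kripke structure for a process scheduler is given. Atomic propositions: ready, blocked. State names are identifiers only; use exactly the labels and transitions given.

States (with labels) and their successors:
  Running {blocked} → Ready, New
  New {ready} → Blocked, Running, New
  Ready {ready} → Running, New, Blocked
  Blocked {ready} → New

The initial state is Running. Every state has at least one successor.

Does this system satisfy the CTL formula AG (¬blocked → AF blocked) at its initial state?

Does not hold

States satisfying ¬blocked → AF blocked: {Running}.
States satisfying AG (¬blocked → AF blocked): ∅.
Blocked is reachable from Running and violates ¬blocked → AF blocked, so AG fails at Running.
Running ∉ Sat(AG (¬blocked → AF blocked)).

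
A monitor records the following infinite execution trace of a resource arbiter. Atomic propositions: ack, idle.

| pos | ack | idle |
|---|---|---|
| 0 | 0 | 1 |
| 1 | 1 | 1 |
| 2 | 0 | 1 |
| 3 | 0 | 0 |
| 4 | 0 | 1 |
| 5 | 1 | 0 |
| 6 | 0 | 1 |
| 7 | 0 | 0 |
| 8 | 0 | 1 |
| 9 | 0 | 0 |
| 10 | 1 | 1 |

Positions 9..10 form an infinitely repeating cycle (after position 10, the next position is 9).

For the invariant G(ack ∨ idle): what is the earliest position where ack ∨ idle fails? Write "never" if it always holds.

Check ack ∨ idle at each position in order: 0 ✓, 1 ✓, 2 ✓.
At position 3 the labels are {}, so ack ∨ idle is false there. This is the first violation.

3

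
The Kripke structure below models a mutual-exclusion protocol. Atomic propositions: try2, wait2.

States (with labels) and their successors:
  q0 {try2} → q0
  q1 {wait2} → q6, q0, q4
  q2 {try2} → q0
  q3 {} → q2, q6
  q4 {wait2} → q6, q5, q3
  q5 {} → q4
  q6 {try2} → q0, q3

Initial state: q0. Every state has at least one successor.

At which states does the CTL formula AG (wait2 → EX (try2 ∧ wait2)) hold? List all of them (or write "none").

States satisfying wait2 → EX (try2 ∧ wait2): {q0, q2, q3, q5, q6}.
States satisfying AG (wait2 → EX (try2 ∧ wait2)): {q0, q2, q3, q6}.

{q0, q2, q3, q6}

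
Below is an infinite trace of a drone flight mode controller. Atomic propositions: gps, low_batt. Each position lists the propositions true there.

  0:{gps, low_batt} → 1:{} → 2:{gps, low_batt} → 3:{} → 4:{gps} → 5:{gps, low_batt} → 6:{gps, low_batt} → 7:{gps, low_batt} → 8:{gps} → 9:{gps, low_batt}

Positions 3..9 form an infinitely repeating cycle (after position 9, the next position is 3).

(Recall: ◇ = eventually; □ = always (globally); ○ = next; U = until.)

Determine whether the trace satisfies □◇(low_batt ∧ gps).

◇(low_batt ∧ gps) holds at every position 0..9, and those are all positions ever visited, so □◇(low_batt ∧ gps) holds.

Satisfied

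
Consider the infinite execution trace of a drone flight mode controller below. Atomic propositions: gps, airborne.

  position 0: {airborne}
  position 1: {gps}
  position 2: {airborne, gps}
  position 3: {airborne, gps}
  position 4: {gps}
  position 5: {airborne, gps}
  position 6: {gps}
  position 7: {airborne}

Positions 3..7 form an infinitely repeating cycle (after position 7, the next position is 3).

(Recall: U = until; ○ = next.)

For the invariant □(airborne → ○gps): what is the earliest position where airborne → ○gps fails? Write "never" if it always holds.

airborne → ○gps holds at every position 0..7, and those are all the positions the trace ever visits, so the invariant □(airborne → ○gps) is never violated.

never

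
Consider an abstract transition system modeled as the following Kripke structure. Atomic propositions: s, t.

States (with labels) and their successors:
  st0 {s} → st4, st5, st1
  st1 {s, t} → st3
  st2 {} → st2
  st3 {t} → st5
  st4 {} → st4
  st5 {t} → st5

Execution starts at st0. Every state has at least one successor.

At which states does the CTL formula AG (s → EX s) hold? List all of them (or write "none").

States satisfying s → EX s: {st0, st2, st3, st4, st5}.
States satisfying AG (s → EX s): {st2, st3, st4, st5}.

{st2, st3, st4, st5}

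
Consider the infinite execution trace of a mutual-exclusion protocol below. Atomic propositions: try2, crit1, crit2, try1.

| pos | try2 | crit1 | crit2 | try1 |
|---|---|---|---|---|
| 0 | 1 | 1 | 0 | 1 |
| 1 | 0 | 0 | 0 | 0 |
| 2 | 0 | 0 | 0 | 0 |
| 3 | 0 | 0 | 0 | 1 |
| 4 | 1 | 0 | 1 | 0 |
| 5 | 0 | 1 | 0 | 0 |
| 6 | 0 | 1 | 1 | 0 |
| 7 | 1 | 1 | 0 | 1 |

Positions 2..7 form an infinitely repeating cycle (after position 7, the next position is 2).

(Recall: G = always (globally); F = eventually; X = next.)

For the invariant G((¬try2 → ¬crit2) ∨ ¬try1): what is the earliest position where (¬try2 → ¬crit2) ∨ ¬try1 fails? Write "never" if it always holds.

never

(¬try2 → ¬crit2) ∨ ¬try1 holds at every position 0..7, and those are all the positions the trace ever visits, so the invariant G((¬try2 → ¬crit2) ∨ ¬try1) is never violated.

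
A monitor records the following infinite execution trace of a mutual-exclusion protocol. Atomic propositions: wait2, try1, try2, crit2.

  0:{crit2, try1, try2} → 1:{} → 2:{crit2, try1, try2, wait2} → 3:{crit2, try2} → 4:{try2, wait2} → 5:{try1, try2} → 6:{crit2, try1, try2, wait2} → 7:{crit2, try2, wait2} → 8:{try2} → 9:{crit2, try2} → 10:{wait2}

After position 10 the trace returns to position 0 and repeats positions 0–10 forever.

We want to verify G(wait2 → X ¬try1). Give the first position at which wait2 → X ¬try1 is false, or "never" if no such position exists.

Check wait2 → X ¬try1 at each position in order: 0 ✓, 1 ✓, 2 ✓, 3 ✓.
At position 4 the labels are {try2, wait2} and the next position 5 has {try1, try2}, so wait2 → X ¬try1 is false there. This is the first violation.

4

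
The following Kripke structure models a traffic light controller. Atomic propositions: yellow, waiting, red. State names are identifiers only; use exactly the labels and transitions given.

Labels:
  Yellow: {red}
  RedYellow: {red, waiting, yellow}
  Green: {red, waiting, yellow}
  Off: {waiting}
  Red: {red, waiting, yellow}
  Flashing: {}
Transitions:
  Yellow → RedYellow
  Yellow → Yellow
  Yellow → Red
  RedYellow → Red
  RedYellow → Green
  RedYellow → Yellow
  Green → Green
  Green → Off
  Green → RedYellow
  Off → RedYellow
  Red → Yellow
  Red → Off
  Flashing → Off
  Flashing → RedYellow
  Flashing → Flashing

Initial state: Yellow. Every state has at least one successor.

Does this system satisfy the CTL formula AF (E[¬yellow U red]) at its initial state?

States satisfying E[¬yellow U red]: {Yellow, RedYellow, Green, Off, Red, Flashing}.
States satisfying AF (E[¬yellow U red]): {Yellow, RedYellow, Green, Off, Red, Flashing}.
Yellow ∈ Sat(AF (E[¬yellow U red])).

Satisfied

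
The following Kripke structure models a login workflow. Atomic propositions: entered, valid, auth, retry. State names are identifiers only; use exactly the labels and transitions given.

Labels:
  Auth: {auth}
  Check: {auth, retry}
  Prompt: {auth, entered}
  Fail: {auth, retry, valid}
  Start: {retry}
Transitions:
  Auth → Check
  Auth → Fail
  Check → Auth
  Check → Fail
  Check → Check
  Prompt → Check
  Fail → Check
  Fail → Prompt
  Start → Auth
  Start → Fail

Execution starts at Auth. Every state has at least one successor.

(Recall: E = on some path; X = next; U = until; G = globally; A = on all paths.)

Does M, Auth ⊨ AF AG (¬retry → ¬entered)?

Violated

States satisfying AG (¬retry → ¬entered): ∅.
States satisfying AF AG (¬retry → ¬entered): ∅.
There is a path from Auth along which AG (¬retry → ¬entered) never holds.
Auth ∉ Sat(AF AG (¬retry → ¬entered)).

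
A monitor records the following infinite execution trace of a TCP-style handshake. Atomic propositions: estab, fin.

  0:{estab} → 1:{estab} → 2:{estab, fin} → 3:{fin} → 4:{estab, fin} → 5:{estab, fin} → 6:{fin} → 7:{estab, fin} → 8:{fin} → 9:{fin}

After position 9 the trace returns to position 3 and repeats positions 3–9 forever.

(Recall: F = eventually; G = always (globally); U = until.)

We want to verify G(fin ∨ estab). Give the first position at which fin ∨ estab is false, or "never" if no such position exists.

never

fin ∨ estab holds at every position 0..9, and those are all the positions the trace ever visits, so the invariant G(fin ∨ estab) is never violated.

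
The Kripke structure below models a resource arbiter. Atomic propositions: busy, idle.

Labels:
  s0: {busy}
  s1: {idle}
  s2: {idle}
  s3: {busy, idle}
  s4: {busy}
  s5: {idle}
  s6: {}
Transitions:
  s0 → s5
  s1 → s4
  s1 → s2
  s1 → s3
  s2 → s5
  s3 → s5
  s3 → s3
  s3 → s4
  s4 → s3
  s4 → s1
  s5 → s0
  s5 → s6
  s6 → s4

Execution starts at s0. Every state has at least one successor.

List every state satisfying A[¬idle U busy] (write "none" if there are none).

States satisfying ¬idle: {s0, s4, s6}.
States satisfying busy: {s0, s3, s4}.
States satisfying A[¬idle U busy]: {s0, s3, s4, s6}.

{s0, s3, s4, s6}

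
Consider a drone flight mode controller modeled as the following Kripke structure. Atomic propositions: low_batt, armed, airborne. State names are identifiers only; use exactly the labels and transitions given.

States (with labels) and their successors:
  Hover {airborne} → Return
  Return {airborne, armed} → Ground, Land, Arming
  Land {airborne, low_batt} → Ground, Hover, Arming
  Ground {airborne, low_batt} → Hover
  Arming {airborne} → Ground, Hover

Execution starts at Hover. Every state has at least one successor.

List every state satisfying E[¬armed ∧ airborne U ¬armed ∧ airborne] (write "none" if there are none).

{Hover, Land, Ground, Arming}

States satisfying ¬armed ∧ airborne: {Hover, Land, Ground, Arming}.
States satisfying E[¬armed ∧ airborne U ¬armed ∧ airborne]: {Hover, Land, Ground, Arming}.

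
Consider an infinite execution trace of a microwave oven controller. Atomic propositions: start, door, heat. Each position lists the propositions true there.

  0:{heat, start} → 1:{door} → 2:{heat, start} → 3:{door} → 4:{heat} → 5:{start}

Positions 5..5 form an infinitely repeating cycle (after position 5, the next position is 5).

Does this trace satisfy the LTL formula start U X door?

Holds

Walking from position 0: X door first holds at position 0, and start holds at every earlier position along the way, so start U X door holds.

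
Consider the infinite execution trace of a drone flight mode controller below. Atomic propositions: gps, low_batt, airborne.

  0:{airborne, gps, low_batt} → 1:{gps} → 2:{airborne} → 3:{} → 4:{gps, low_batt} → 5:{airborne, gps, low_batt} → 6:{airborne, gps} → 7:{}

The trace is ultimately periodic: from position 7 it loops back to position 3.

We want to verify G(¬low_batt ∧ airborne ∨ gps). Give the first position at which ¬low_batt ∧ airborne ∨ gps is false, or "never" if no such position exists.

3

Check ¬low_batt ∧ airborne ∨ gps at each position in order: 0 ✓, 1 ✓, 2 ✓.
At position 3 the labels are {}, so ¬low_batt ∧ airborne ∨ gps is false there. This is the first violation.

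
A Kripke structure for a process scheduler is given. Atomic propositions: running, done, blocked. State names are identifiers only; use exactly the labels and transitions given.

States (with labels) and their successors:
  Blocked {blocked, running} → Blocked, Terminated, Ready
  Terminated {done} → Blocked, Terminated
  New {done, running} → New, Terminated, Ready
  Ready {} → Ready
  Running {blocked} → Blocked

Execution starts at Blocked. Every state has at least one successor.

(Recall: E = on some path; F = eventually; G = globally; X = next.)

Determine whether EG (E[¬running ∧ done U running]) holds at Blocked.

States satisfying E[¬running ∧ done U running]: {Blocked, Terminated, New}.
States satisfying EG (E[¬running ∧ done U running]): {Blocked, Terminated, New}.
Blocked ∈ Sat(EG (E[¬running ∧ done U running])).

Satisfied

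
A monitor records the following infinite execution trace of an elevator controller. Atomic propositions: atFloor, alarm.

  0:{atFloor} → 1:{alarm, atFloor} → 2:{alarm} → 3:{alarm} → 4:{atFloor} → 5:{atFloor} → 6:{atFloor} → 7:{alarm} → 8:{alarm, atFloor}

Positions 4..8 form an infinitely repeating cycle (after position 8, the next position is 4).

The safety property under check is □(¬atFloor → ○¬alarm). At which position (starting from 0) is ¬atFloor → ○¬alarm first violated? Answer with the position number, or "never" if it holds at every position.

Check ¬atFloor → ○¬alarm at each position in order: 0 ✓, 1 ✓.
At position 2 the labels are {alarm} and the next position 3 has {alarm}, so ¬atFloor → ○¬alarm is false there. This is the first violation.

2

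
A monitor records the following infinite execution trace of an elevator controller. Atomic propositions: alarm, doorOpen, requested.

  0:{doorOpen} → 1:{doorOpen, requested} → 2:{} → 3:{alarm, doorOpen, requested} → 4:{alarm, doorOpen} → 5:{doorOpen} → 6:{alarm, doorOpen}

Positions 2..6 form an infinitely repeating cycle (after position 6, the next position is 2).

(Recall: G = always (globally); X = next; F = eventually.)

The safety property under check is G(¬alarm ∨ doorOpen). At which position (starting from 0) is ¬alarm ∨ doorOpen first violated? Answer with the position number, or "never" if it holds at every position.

¬alarm ∨ doorOpen holds at every position 0..6, and those are all the positions the trace ever visits, so the invariant G(¬alarm ∨ doorOpen) is never violated.

never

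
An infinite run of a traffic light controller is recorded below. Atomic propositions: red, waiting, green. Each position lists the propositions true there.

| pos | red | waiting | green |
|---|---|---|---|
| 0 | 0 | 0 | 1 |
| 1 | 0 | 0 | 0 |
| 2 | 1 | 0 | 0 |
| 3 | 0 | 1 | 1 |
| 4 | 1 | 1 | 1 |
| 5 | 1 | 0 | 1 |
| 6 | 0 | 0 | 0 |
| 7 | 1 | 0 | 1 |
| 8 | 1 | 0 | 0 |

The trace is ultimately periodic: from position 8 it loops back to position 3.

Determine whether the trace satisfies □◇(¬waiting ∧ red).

◇(¬waiting ∧ red) holds at every position 0..8, and those are all positions ever visited, so □◇(¬waiting ∧ red) holds.

Yes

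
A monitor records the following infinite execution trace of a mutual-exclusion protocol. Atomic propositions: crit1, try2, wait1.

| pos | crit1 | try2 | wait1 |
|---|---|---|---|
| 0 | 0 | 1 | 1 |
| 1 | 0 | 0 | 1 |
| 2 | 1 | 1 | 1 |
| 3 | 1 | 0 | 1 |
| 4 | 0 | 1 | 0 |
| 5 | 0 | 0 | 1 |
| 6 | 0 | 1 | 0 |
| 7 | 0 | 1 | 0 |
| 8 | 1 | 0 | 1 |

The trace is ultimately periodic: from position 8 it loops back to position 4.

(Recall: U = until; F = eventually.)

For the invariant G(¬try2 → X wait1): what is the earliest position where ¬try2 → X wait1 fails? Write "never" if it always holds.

Check ¬try2 → X wait1 at each position in order: 0 ✓, 1 ✓, 2 ✓.
At position 3 the labels are {crit1, wait1} and the next position 4 has {try2}, so ¬try2 → X wait1 is false there. This is the first violation.

3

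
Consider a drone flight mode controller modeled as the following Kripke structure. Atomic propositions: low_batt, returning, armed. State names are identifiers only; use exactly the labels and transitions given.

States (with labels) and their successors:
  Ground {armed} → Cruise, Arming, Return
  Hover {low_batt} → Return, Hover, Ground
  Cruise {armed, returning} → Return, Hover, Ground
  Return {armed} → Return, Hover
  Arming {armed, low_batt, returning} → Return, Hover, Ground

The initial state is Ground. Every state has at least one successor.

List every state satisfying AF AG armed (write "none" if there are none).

States satisfying AG armed: ∅.
States satisfying AF AG armed: ∅.

none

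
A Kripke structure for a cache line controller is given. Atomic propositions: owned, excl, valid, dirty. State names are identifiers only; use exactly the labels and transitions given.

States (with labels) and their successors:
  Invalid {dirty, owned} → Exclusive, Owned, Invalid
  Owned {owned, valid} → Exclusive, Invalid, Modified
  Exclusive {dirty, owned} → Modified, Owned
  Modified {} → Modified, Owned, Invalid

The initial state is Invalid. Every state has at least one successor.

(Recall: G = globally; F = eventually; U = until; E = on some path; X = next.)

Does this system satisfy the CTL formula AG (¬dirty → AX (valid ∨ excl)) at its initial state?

States satisfying ¬dirty → AX (valid ∨ excl): {Invalid, Exclusive}.
States satisfying AG (¬dirty → AX (valid ∨ excl)): ∅.
Modified is reachable from Invalid and violates ¬dirty → AX (valid ∨ excl), so AG fails at Invalid.
Invalid ∉ Sat(AG (¬dirty → AX (valid ∨ excl))).

No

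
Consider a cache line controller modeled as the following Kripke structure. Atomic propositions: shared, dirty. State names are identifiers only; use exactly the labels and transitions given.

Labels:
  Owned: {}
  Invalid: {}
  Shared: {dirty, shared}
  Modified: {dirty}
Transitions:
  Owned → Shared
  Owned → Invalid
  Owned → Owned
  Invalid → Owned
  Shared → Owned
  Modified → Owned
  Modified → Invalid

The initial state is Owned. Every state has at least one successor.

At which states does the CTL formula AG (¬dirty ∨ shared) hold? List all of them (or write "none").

States satisfying ¬dirty ∨ shared: {Owned, Invalid, Shared}.
States satisfying AG (¬dirty ∨ shared): {Owned, Invalid, Shared}.

{Owned, Invalid, Shared}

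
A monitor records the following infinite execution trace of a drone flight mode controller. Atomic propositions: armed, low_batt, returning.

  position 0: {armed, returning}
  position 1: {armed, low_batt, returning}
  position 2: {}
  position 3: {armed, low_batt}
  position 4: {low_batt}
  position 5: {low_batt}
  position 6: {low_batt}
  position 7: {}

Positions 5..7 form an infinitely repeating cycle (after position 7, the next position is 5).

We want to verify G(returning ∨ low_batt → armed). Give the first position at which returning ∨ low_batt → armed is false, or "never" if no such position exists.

Check returning ∨ low_batt → armed at each position in order: 0 ✓, 1 ✓, 2 ✓, 3 ✓.
At position 4 the labels are {low_batt}, so returning ∨ low_batt → armed is false there. This is the first violation.

4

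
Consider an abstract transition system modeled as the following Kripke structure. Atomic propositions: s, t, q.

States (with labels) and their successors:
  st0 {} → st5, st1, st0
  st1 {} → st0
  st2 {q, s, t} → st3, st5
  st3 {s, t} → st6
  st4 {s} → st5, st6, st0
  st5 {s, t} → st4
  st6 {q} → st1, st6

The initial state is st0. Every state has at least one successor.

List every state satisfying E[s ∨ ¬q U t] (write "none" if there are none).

{st0, st1, st2, st3, st4, st5}

States satisfying s ∨ ¬q: {st0, st1, st2, st3, st4, st5}.
States satisfying t: {st2, st3, st5}.
States satisfying E[s ∨ ¬q U t]: {st0, st1, st2, st3, st4, st5}.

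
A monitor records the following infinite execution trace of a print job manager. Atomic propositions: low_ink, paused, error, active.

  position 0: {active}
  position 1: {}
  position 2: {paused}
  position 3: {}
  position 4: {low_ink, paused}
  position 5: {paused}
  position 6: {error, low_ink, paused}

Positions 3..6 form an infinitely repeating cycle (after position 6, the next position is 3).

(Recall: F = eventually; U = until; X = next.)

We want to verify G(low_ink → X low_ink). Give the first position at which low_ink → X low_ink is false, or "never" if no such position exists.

Check low_ink → X low_ink at each position in order: 0 ✓, 1 ✓, 2 ✓, 3 ✓.
At position 4 the labels are {low_ink, paused} and the next position 5 has {paused}, so low_ink → X low_ink is false there. This is the first violation.

4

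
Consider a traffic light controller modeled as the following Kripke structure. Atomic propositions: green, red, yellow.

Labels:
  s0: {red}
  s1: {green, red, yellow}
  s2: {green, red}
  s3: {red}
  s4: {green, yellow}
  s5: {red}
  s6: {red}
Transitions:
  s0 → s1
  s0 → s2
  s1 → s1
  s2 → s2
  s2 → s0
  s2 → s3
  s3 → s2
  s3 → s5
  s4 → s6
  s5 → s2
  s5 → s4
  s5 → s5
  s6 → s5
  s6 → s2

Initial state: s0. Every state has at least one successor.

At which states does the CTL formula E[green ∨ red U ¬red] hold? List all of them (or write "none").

States satisfying green ∨ red: {s0, s1, s2, s3, s4, s5, s6}.
States satisfying ¬red: {s4}.
States satisfying E[green ∨ red U ¬red]: {s0, s2, s3, s4, s5, s6}.

{s0, s2, s3, s4, s5, s6}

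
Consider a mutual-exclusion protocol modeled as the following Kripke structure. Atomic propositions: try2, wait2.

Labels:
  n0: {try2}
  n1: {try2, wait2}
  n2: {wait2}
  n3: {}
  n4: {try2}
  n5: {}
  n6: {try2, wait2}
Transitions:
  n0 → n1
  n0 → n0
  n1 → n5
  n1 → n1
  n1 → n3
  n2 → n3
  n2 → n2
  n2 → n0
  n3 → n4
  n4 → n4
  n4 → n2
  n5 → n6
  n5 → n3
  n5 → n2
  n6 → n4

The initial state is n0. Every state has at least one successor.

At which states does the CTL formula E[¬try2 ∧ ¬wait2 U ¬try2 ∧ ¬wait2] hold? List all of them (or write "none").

{n3, n5}

States satisfying ¬try2 ∧ ¬wait2: {n3, n5}.
States satisfying E[¬try2 ∧ ¬wait2 U ¬try2 ∧ ¬wait2]: {n3, n5}.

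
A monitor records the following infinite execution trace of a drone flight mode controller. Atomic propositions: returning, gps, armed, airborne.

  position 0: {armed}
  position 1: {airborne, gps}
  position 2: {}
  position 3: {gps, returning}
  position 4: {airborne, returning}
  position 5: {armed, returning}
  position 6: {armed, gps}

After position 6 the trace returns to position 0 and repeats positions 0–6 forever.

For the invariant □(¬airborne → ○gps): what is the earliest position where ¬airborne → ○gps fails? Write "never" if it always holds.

3

Check ¬airborne → ○gps at each position in order: 0 ✓, 1 ✓, 2 ✓.
At position 3 the labels are {gps, returning} and the next position 4 has {airborne, returning}, so ¬airborne → ○gps is false there. This is the first violation.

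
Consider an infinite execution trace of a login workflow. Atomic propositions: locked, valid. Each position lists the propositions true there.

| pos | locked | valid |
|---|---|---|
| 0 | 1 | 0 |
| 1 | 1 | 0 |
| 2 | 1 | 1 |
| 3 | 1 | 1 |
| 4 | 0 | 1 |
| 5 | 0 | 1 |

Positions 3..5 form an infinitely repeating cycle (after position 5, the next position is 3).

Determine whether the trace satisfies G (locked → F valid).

locked → F valid holds at every position 0..5, and those are all positions ever visited, so G (locked → F valid) holds.
Positions where locked holds: 0, 1, 2, 3.
Check F valid at each: 0→ok, 1→ok, 2→ok, 3→ok.

Holds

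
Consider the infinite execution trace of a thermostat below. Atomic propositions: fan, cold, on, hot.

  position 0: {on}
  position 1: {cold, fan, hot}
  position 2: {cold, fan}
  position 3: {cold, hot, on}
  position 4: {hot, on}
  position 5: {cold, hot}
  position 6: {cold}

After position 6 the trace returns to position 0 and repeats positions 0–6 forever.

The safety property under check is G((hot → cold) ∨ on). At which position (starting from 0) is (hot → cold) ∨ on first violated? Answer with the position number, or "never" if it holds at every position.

(hot → cold) ∨ on holds at every position 0..6, and those are all the positions the trace ever visits, so the invariant G((hot → cold) ∨ on) is never violated.

never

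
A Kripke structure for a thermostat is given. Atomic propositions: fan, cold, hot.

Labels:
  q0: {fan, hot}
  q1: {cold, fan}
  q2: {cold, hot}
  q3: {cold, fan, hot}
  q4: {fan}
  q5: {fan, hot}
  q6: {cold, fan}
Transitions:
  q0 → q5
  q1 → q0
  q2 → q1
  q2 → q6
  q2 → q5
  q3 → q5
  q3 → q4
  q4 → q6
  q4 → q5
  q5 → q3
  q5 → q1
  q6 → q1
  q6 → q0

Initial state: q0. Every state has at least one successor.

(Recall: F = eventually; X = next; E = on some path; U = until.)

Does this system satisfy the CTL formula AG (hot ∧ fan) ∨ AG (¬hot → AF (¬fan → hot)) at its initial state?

Satisfied

States satisfying hot ∧ fan: {q0, q3, q5}.
States satisfying AG (hot ∧ fan): ∅.
States satisfying ¬hot → AF (¬fan → hot): {q0, q1, q2, q3, q4, q5, q6}.
States satisfying AG (¬hot → AF (¬fan → hot)): {q0, q1, q2, q3, q4, q5, q6}.
States satisfying AG (hot ∧ fan) ∨ AG (¬hot → AF (¬fan → hot)): {q0, q1, q2, q3, q4, q5, q6}.
q0 ∈ Sat(AG (hot ∧ fan) ∨ AG (¬hot → AF (¬fan → hot))).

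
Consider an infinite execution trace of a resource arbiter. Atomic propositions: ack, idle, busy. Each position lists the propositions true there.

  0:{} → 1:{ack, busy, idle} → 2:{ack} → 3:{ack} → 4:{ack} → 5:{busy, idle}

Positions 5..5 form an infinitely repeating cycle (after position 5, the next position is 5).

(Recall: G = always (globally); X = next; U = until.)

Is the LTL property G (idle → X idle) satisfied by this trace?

Does not hold

idle → X idle must hold at every position from 0 onward. It fails at position 1, so G (idle → X idle) is false.
Positions where idle holds: 1, 5.
Check X idle at each: 1→fails, 5→ok.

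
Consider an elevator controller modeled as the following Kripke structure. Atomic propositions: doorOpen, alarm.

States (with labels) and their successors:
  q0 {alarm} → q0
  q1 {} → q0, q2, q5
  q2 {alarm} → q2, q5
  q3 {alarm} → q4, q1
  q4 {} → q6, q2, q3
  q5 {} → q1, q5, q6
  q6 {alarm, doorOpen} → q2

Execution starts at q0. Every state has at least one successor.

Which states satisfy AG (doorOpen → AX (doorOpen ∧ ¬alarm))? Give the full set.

{q0}

States satisfying doorOpen → AX (doorOpen ∧ ¬alarm): {q0, q1, q2, q3, q4, q5}.
States satisfying AG (doorOpen → AX (doorOpen ∧ ¬alarm)): {q0}.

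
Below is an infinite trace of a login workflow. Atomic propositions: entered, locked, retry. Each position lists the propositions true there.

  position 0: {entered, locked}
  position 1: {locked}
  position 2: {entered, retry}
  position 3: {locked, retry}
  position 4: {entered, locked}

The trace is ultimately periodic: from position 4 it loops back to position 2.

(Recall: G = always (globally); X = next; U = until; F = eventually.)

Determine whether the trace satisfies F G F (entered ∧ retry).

Yes

G F (entered ∧ retry) holds at position 0, which is reachable from 0, so F G F (entered ∧ retry) holds.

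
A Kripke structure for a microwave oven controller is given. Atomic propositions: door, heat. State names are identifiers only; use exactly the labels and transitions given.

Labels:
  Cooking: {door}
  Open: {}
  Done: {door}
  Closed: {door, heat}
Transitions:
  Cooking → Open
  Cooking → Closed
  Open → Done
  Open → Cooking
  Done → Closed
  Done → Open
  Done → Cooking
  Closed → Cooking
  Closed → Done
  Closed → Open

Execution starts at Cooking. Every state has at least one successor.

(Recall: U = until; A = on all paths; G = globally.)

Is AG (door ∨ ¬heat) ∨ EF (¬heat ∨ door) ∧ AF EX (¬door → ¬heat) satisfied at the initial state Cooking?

States satisfying door ∨ ¬heat: {Cooking, Open, Done, Closed}.
States satisfying AG (door ∨ ¬heat): {Cooking, Open, Done, Closed}.
States satisfying ¬heat ∨ door: {Cooking, Open, Done, Closed}.
States satisfying EF (¬heat ∨ door): {Cooking, Open, Done, Closed}.
States satisfying EX (¬door → ¬heat): {Cooking, Open, Done, Closed}.
States satisfying AF EX (¬door → ¬heat): {Cooking, Open, Done, Closed}.
States satisfying EF (¬heat ∨ door) ∧ AF EX (¬door → ¬heat): {Cooking, Open, Done, Closed}.
States satisfying AG (door ∨ ¬heat) ∨ EF (¬heat ∨ door) ∧ AF EX (¬door → ¬heat): {Cooking, Open, Done, Closed}.
Cooking ∈ Sat(AG (door ∨ ¬heat) ∨ EF (¬heat ∨ door) ∧ AF EX (¬door → ¬heat)).

Holds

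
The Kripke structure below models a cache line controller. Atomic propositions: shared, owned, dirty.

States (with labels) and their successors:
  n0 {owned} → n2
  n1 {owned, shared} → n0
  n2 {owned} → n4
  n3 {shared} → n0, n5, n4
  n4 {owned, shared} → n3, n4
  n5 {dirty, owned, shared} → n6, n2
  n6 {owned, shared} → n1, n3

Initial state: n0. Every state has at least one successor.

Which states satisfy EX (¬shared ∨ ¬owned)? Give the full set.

States satisfying ¬shared ∨ ¬owned: {n0, n2, n3}.
States satisfying EX (¬shared ∨ ¬owned): {n0, n1, n3, n4, n5, n6}.

{n0, n1, n3, n4, n5, n6}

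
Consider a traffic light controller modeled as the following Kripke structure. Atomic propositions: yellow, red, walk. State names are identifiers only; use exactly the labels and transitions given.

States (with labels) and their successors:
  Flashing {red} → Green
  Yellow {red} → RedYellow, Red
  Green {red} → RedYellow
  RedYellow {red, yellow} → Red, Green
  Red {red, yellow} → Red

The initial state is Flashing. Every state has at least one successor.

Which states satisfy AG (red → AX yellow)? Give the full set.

{Red}

States satisfying red → AX yellow: {Yellow, Green, Red}.
States satisfying AG (red → AX yellow): {Red}.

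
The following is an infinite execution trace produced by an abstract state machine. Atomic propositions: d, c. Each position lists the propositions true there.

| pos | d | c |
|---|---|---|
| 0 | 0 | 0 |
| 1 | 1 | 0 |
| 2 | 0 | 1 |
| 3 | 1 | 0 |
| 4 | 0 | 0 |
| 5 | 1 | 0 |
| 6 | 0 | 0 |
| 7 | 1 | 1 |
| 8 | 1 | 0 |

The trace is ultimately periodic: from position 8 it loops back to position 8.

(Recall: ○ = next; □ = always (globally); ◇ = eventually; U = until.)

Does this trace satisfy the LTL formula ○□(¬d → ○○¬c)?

The position after 0 is 1; □(¬d → ○○¬c) is true there.

Satisfied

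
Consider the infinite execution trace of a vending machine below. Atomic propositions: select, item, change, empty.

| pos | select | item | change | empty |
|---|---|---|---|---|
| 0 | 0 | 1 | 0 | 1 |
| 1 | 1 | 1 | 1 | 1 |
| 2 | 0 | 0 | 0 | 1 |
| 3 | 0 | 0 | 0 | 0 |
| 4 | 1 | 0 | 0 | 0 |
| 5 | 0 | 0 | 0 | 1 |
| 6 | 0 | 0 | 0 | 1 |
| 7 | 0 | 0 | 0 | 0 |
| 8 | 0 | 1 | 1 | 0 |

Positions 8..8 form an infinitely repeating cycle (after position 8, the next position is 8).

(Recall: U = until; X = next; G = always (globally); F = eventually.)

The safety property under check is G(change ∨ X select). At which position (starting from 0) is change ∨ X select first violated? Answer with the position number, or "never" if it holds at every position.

Check change ∨ X select at each position in order: 0 ✓, 1 ✓.
At position 2 the labels are {empty} and the next position 3 has {}, so change ∨ X select is false there. This is the first violation.

2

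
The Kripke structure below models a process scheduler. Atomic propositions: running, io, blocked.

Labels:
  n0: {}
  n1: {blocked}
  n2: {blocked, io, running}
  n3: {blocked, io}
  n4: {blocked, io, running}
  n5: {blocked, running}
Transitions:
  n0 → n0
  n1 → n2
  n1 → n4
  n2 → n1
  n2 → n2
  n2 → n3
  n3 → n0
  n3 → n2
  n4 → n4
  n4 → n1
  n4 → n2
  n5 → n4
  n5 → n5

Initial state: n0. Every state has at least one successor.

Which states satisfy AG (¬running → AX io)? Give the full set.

States satisfying ¬running → AX io: {n1, n2, n4, n5}.
States satisfying AG (¬running → AX io): ∅.

none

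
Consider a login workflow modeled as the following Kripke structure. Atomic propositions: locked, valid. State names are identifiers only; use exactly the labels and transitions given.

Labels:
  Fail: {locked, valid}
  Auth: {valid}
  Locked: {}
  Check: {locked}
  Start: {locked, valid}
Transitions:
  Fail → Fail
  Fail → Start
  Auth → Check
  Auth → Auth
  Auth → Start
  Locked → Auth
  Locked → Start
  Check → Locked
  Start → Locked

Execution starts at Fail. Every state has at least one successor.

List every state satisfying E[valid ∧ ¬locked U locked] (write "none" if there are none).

States satisfying valid ∧ ¬locked: {Auth}.
States satisfying locked: {Fail, Check, Start}.
States satisfying E[valid ∧ ¬locked U locked]: {Fail, Auth, Check, Start}.

{Fail, Auth, Check, Start}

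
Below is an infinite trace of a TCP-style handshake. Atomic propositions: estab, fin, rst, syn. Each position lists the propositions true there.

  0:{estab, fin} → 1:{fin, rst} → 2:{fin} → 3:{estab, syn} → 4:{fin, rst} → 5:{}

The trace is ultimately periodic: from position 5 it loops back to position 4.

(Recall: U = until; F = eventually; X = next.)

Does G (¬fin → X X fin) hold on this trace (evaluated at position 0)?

¬fin → X X fin must hold at every position from 0 onward. It fails at position 3, so G (¬fin → X X fin) is false.
Positions where ¬fin holds: 3, 5.
Check X X fin at each: 3→fails, 5→fails.

Does not hold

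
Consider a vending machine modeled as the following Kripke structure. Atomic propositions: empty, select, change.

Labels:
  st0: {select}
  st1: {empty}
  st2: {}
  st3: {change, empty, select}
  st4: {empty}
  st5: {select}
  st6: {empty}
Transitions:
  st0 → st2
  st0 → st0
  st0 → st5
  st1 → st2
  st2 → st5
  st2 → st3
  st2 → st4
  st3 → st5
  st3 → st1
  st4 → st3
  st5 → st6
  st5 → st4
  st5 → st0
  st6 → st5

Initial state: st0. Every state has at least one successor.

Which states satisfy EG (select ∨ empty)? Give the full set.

{st0, st3, st4, st5, st6}

States satisfying select ∨ empty: {st0, st1, st3, st4, st5, st6}.
States satisfying EG (select ∨ empty): {st0, st3, st4, st5, st6}.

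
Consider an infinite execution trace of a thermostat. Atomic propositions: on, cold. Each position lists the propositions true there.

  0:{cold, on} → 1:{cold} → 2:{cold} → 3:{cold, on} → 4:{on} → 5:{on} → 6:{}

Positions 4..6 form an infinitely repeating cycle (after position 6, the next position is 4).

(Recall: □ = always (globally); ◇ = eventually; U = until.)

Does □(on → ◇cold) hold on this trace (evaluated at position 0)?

Violated

on → ◇cold must hold at every position from 0 onward. It fails at position 4, so □(on → ◇cold) is false.
Positions where on holds: 0, 3, 4, 5.
Check ◇cold at each: 0→ok, 3→ok, 4→fails, 5→fails.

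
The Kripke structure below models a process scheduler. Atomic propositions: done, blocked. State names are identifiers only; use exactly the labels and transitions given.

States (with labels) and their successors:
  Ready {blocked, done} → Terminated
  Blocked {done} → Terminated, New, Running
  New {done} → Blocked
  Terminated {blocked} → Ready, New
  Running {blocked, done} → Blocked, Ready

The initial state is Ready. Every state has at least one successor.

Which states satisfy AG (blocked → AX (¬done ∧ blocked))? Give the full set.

none

States satisfying blocked → AX (¬done ∧ blocked): {Ready, Blocked, New}.
States satisfying AG (blocked → AX (¬done ∧ blocked)): ∅.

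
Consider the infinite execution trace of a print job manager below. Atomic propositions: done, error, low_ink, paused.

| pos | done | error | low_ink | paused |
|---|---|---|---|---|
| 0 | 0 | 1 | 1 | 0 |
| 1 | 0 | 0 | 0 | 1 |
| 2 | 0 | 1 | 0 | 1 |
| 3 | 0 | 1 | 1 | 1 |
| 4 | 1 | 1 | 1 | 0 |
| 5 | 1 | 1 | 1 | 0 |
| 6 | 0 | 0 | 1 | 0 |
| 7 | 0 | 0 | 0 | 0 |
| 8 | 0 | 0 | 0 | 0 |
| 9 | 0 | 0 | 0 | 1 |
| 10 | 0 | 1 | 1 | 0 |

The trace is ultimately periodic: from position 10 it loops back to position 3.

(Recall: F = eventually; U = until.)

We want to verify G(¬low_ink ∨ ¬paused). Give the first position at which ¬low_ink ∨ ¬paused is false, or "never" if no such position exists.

Check ¬low_ink ∨ ¬paused at each position in order: 0 ✓, 1 ✓, 2 ✓.
At position 3 the labels are {error, low_ink, paused}, so ¬low_ink ∨ ¬paused is false there. This is the first violation.

3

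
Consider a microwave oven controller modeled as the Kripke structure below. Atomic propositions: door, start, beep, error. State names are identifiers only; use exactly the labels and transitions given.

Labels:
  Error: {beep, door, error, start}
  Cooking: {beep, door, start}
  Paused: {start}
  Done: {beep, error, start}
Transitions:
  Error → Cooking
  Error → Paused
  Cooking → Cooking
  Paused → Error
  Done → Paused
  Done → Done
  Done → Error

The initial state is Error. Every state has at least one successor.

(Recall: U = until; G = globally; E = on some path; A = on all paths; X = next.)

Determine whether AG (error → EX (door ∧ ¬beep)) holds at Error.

States satisfying error → EX (door ∧ ¬beep): {Cooking, Paused}.
States satisfying AG (error → EX (door ∧ ¬beep)): {Cooking}.
Error is reachable from Error and violates error → EX (door ∧ ¬beep), so AG fails at Error.
Error ∉ Sat(AG (error → EX (door ∧ ¬beep))).

Does not hold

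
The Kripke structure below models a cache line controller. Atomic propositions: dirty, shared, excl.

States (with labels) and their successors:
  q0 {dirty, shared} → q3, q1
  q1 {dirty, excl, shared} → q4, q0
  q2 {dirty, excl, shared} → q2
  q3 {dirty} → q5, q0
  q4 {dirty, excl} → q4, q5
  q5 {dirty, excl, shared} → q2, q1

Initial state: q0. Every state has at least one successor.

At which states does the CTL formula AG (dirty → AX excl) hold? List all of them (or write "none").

{q2}

States satisfying dirty → AX excl: {q2, q4, q5}.
States satisfying AG (dirty → AX excl): {q2}.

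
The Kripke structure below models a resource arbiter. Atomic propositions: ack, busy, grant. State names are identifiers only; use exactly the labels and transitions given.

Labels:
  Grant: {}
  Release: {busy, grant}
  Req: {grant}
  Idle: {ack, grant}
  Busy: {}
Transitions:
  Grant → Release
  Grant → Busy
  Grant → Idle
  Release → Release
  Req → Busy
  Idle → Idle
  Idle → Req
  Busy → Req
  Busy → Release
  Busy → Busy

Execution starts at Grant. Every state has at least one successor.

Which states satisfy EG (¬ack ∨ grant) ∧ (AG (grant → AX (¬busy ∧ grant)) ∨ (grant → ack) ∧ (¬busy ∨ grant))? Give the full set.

States satisfying ¬ack ∨ grant: {Grant, Release, Req, Idle, Busy}.
States satisfying EG (¬ack ∨ grant): {Grant, Release, Req, Idle, Busy}.
States satisfying grant → AX (¬busy ∧ grant): {Grant, Idle, Busy}.
States satisfying AG (grant → AX (¬busy ∧ grant)): ∅.
States satisfying grant → ack: {Grant, Idle, Busy}.
States satisfying ¬busy: {Grant, Req, Idle, Busy}.
States satisfying ¬busy ∨ grant: {Grant, Release, Req, Idle, Busy}.
States satisfying (grant → ack) ∧ (¬busy ∨ grant): {Grant, Idle, Busy}.
States satisfying EG (¬ack ∨ grant) ∧ (AG (grant → AX (¬busy ∧ grant)) ∨ (grant → ack) ∧ (¬busy ∨ grant)): {Grant, Idle, Busy}.

{Grant, Idle, Busy}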